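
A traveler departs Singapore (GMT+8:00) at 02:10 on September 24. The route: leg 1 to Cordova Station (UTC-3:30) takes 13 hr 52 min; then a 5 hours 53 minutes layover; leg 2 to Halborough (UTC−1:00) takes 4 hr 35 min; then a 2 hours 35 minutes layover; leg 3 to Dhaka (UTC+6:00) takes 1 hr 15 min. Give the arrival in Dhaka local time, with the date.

04:20 on Sep 25

Convert departure to UTC: 02:10 − 8:00 = 18:10 UTC on Sep 23.
Add 13 hours and 52 minutes leg 1 → 08:02 UTC (Sep 24).
Add 5 hours 53 minutes layover in Cordova Station → 13:55 UTC.
Add 4 hours 35 minutes leg 2 → 18:30 UTC.
Add 2 hours 35 minutes layover in Halborough → 21:05 UTC.
Add 1 hour and 15 minutes leg 3 → 22:20 UTC.
Dhaka is UTC+6:00, so local arrival = 22:20 + 6:00 = 04:20 on Sep 25.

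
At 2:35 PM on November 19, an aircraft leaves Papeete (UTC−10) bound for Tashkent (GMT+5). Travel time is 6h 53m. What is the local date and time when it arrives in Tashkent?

Convert departure to UTC: 2:35 PM + 10:00 = 12:35 AM UTC on Nov 20.
Add 6 hours 53 minutes travel time → 7:28 AM UTC.
Tashkent is UTC+5:00, so local arrival = 7:28 AM + 5:00 = 12:28 PM on Nov 20.

12:28 PM on November 20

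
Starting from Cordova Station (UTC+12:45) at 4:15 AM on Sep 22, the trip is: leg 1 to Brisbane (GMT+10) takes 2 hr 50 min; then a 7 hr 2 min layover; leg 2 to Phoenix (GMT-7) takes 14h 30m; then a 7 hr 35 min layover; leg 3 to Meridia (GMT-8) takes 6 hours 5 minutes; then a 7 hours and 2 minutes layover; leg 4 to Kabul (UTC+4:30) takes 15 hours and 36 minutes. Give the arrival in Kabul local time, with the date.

Convert departure to UTC: 4:15 AM − 12:45 = 3:30 PM UTC on Sep 21.
Add 2 hours and 50 minutes leg 1 → 6:20 PM UTC.
Add 7 hours and 2 minutes layover in Brisbane → 1:22 AM UTC (Sep 22).
Add 14 hours 30 minutes leg 2 → 3:52 PM UTC.
Add 7 hours and 35 minutes layover in Phoenix → 11:27 PM UTC.
Add 6 hours 5 minutes leg 3 → 5:32 AM UTC (Sep 23).
Add 7 hours and 2 minutes layover in Meridia → 12:34 PM UTC.
Add 15 hours 36 minutes leg 4 → 4:10 AM UTC (Sep 24).
Kabul is UTC+4:30, so local arrival = 4:10 AM + 4:30 = 8:40 AM on Sep 24.

8:40 AM on September 24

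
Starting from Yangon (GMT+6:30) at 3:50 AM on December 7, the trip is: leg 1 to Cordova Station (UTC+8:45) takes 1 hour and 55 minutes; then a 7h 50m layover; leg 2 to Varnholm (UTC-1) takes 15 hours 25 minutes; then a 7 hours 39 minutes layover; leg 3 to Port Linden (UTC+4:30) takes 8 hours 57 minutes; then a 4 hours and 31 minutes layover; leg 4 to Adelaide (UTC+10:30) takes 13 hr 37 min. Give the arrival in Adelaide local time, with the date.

Convert departure to UTC: 3:50 AM − 6:30 = 9:20 PM UTC on Dec 6.
Add 1 hour and 55 minutes leg 1 → 11:15 PM UTC.
Add 7 hours 50 minutes layover in Cordova Station → 7:05 AM UTC (Dec 7).
Add 15 hours 25 minutes leg 2 → 10:30 PM UTC.
Add 7 hours 39 minutes layover in Varnholm → 6:09 AM UTC (Dec 8).
Add 8 hours and 57 minutes leg 3 → 3:06 PM UTC.
Add 4 hours and 31 minutes layover in Port Linden → 7:37 PM UTC.
Add 13 hours 37 minutes leg 4 → 9:14 AM UTC (Dec 9).
Adelaide is UTC+10:30, so local arrival = 9:14 AM + 10:30 = 7:44 PM on Dec 9.

7:44 PM on Dec 9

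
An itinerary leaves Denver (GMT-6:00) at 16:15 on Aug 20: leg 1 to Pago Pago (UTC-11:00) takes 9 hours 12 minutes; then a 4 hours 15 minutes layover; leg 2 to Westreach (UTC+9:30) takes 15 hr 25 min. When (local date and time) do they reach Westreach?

Convert departure to UTC: 16:15 + 6:00 = 22:15 UTC on Aug 20.
Add 9 hours and 12 minutes leg 1 → 07:27 UTC (Aug 21).
Add 4 hours and 15 minutes layover in Pago Pago → 11:42 UTC.
Add 15 hours 25 minutes leg 2 → 03:07 UTC (Aug 22).
Westreach is UTC+9:30, so local arrival = 03:07 + 9:30 = 12:37 on Aug 22.

12:37 on August 22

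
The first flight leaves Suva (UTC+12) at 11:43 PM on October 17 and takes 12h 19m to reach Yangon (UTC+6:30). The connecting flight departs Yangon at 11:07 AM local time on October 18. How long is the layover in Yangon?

4 hours 35 minutes

Convert departure to UTC: 11:43 PM − 12:00 = 11:43 AM UTC on Oct 17.
Add 12 hours 19 minutes flight time → 12:02 AM UTC (Oct 18).
Yangon is UTC+6:30, so local arrival = 12:02 AM + 6:30 = 6:32 AM on Oct 18.
Layover = 11:07 AM − 6:32 AM = 4 hours 35 minutes.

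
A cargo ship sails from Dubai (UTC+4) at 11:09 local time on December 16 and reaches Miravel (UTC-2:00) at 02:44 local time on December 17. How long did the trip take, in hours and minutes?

Miravel is 6:00 behind Dubai.
Clock-face elapsed time (ignoring zones) is 15 hours 35 minutes.
Actual elapsed = 15 hours 35 minutes + 6:00 = 21 hours 35 minutes.

21 hours 35 minutes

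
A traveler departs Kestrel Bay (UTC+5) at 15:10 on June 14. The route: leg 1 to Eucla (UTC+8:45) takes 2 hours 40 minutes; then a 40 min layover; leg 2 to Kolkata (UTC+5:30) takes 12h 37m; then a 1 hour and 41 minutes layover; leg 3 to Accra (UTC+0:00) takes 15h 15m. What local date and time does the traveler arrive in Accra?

19:03 on Jun 15

Convert departure to UTC: 15:10 − 5:00 = 10:10 UTC on Jun 14.
Add 2 hours and 40 minutes leg 1 → 12:50 UTC.
Add 40 minutes layover in Eucla → 13:30 UTC.
Add 12 hours 37 minutes leg 2 → 02:07 UTC (Jun 15).
Add 1 hour 41 minutes layover in Kolkata → 03:48 UTC.
Add 15 hours 15 minutes leg 3 → 19:03 UTC.
Accra is UTC+0, so local arrival is the same: 19:03 on Jun 15.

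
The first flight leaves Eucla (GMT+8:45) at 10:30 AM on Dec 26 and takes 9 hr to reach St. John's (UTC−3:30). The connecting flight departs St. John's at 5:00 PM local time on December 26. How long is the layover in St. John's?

9 hours 45 minutes

Convert departure to UTC: 10:30 AM − 8:45 = 1:45 AM UTC on Dec 26.
Add 9 hours flight time → 10:45 AM UTC.
St. John's is UTC−3:30, so local arrival = 10:45 AM − 3:30 = 7:15 AM on Dec 26.
Layover = 5:00 PM − 7:15 AM = 9 hours 45 minutes.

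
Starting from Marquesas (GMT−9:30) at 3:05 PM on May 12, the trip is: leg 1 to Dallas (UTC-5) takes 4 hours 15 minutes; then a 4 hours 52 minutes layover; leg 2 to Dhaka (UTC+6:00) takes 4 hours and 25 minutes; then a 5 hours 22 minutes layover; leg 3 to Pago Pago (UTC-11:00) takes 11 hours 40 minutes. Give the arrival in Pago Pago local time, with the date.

8:09 PM on May 13

Convert departure to UTC: 3:05 PM + 9:30 = 12:35 AM UTC on May 13.
Add 4 hours and 15 minutes leg 1 → 4:50 AM UTC.
Add 4 hours 52 minutes layover in Dallas → 9:42 AM UTC.
Add 4 hours 25 minutes leg 2 → 2:07 PM UTC.
Add 5 hours and 22 minutes layover in Dhaka → 7:29 PM UTC.
Add 11 hours 40 minutes leg 3 → 7:09 AM UTC (May 14).
Pago Pago is UTC−11:00, so local arrival = 7:09 AM − 11:00 = 8:09 PM on May 13.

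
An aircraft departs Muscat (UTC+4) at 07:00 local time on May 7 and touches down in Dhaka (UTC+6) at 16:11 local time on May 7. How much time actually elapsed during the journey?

Departure in UTC: 07:00 − 4:00 = 03:00 on May 7.
Arrival in UTC: 16:11 − 6:00 = 10:11 on May 7.
Elapsed = 10:11 − 03:00 = 7 hours 11 minutes.

7 hours 11 minutes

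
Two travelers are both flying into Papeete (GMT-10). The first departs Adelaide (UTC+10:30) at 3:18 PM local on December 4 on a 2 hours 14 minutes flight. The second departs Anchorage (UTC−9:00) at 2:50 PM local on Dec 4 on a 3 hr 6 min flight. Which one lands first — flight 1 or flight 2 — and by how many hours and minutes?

Flight 1 in UTC: 3:18 PM − 10:30 = 4:48 AM on Dec 4.
+2 hours 14 minutes → arrive 7:02 AM UTC on Dec 4.
Flight 2 in UTC: 2:50 PM + 9:00 = 11:50 PM on Dec 4.
+3 hours and 6 minutes → arrive 2:56 AM UTC on Dec 5.
Flight 1 lands earlier by 19 hours 54 minutes.

the first, by 19 hours 54 minutes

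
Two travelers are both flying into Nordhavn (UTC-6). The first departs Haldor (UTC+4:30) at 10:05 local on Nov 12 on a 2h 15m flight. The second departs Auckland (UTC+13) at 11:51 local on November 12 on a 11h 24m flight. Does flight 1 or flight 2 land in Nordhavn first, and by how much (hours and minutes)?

the first, by 2 hours 25 minutes

Flight 1 in UTC: 10:05 − 4:30 = 05:35 on Nov 12.
+2 hours and 15 minutes → arrive 07:50 UTC on Nov 12.
Flight 2 in UTC: 11:51 − 13:00 = 22:51 on Nov 11.
+11 hours 24 minutes → arrive 10:15 UTC on Nov 12.
Flight 1 lands earlier by 2 hours 25 minutes.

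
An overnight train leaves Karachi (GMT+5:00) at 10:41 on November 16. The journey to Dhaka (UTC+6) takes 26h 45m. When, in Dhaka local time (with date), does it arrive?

14:26 on Nov 17

Convert departure to UTC: 10:41 − 5:00 = 05:41 UTC on Nov 16.
Add 26 hours 45 minutes travel time → 08:26 UTC (Nov 17).
Dhaka is UTC+6:00, so local arrival = 08:26 + 6:00 = 14:26 on Nov 17.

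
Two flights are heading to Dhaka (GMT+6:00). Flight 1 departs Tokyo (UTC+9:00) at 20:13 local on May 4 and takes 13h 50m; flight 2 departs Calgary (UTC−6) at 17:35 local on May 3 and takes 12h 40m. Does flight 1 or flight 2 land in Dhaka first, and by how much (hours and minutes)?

Flight 1 in UTC: 20:13 − 9:00 = 11:13 on May 4.
+13 hours and 50 minutes → arrive 01:03 UTC on May 5.
Flight 2 in UTC: 17:35 + 6:00 = 23:35 on May 3.
+12 hours 40 minutes → arrive 12:15 UTC on May 4.
Flight 2 lands earlier by 12 hours 48 minutes.

the second, by 12 hours 48 minutes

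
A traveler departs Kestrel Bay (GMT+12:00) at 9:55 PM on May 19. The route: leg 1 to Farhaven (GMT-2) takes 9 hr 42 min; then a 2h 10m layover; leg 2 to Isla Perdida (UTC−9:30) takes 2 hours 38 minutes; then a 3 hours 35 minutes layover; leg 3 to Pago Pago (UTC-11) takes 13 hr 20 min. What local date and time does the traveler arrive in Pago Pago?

Convert departure to UTC: 9:55 PM − 12:00 = 9:55 AM UTC on May 19.
Add 9 hours and 42 minutes leg 1 → 7:37 PM UTC.
Add 2 hours and 10 minutes layover in Farhaven → 9:47 PM UTC.
Add 2 hours and 38 minutes leg 2 → 12:25 AM UTC (May 20).
Add 3 hours and 35 minutes layover in Isla Perdida → 4:00 AM UTC.
Add 13 hours and 20 minutes leg 3 → 5:20 PM UTC.
Pago Pago is UTC−11:00, so local arrival = 5:20 PM − 11:00 = 6:20 AM on May 20.

6:20 AM on May 20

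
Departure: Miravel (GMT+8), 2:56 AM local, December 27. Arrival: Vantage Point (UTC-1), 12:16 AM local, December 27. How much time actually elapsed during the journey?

Departure in UTC: 2:56 AM − 8:00 = 6:56 PM on Dec 26.
Arrival in UTC: 12:16 AM + 1:00 = 1:16 AM on Dec 27.
Elapsed = 1:16 AM − 6:56 PM (+1 day) = 6 hours 20 minutes.

6 hours 20 minutes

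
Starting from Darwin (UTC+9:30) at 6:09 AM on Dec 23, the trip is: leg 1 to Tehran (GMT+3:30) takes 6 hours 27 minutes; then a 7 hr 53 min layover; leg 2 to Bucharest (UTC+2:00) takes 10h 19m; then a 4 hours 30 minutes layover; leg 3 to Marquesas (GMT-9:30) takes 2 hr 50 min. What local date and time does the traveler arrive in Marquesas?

7:08 PM on December 23

Convert departure to UTC: 6:09 AM − 9:30 = 8:39 PM UTC on Dec 22.
Add 6 hours and 27 minutes leg 1 → 3:06 AM UTC (Dec 23).
Add 7 hours 53 minutes layover in Tehran → 10:59 AM UTC.
Add 10 hours 19 minutes leg 2 → 9:18 PM UTC.
Add 4 hours and 30 minutes layover in Bucharest → 1:48 AM UTC (Dec 24).
Add 2 hours and 50 minutes leg 3 → 4:38 AM UTC.
Marquesas is UTC−9:30, so local arrival = 4:38 AM − 9:30 = 7:08 PM on Dec 23.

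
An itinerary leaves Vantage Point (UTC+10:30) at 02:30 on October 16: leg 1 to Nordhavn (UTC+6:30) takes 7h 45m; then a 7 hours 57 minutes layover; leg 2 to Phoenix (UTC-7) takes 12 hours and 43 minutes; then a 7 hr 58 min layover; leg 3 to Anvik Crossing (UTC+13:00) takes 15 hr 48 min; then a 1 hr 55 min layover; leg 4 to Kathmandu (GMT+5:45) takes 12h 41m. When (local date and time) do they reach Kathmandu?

Convert departure to UTC: 02:30 − 10:30 = 16:00 UTC on Oct 15.
Add 7 hours and 45 minutes leg 1 → 23:45 UTC.
Add 7 hours and 57 minutes layover in Nordhavn → 07:42 UTC (Oct 16).
Add 12 hours and 43 minutes leg 2 → 20:25 UTC.
Add 7 hours 58 minutes layover in Phoenix → 04:23 UTC (Oct 17).
Add 15 hours and 48 minutes leg 3 → 20:11 UTC.
Add 1 hour and 55 minutes layover in Anvik Crossing → 22:06 UTC.
Add 12 hours 41 minutes leg 4 → 10:47 UTC (Oct 18).
Kathmandu is UTC+5:45, so local arrival = 10:47 + 5:45 = 16:32 on Oct 18.

16:32 on October 18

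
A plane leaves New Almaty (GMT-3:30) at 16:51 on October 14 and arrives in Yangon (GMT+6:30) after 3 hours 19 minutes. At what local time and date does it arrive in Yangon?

06:10 on Oct 15

Convert departure to UTC: 16:51 + 3:30 = 20:21 UTC on Oct 14.
Add 3 hours 19 minutes travel time → 23:40 UTC.
Yangon is UTC+6:30, so local arrival = 23:40 + 6:30 = 06:10 on Oct 15.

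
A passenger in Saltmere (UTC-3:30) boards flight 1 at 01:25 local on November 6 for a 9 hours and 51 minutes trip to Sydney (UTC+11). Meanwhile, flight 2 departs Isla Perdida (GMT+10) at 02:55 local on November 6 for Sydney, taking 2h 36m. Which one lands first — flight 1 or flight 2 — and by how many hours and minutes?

Flight 1 in UTC: 01:25 + 3:30 = 04:55 on Nov 6.
+9 hours 51 minutes → arrive 14:46 UTC on Nov 6.
Flight 2 in UTC: 02:55 − 10:00 = 16:55 on Nov 5.
+2 hours 36 minutes → arrive 19:31 UTC on Nov 5.
Flight 2 lands earlier by 19 hours 15 minutes.

the second, by 19 hours 15 minutes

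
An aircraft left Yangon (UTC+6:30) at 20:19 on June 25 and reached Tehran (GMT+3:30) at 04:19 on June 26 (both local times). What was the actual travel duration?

Departure in UTC: 20:19 − 6:30 = 13:49 on Jun 25.
Arrival in UTC: 04:19 − 3:30 = 00:49 on Jun 26.
Elapsed = 00:49 − 13:49 (+1 day) = 11 hours.

11 hours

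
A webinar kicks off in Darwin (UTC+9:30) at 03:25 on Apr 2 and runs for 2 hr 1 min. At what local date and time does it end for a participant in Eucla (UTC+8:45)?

Convert start to UTC: 03:25 − 9:30 = 17:55 UTC on Apr 1.
Add 2 hours and 1 minute duration → 19:56 UTC.
Eucla is UTC+8:45, so local end time = 19:56 + 8:45 = 04:41 on Apr 2.

04:41 on April 2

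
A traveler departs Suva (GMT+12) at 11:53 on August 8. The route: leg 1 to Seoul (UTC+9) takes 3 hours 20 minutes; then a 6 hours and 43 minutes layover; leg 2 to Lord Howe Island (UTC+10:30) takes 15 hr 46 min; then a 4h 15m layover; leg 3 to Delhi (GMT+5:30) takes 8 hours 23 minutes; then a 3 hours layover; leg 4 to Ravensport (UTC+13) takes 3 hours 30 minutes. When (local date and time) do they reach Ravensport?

Convert departure to UTC: 11:53 − 12:00 = 23:53 UTC on Aug 7.
Add 3 hours and 20 minutes leg 1 → 03:13 UTC (Aug 8).
Add 6 hours and 43 minutes layover in Seoul → 09:56 UTC.
Add 15 hours 46 minutes leg 2 → 01:42 UTC (Aug 9).
Add 4 hours and 15 minutes layover in Lord Howe Island → 05:57 UTC.
Add 8 hours and 23 minutes leg 3 → 14:20 UTC.
Add 3 hours layover in Delhi → 17:20 UTC.
Add 3 hours 30 minutes leg 4 → 20:50 UTC.
Ravensport is UTC+13:00, so local arrival = 20:50 + 13:00 = 09:50 on Aug 10.

09:50 on Aug 10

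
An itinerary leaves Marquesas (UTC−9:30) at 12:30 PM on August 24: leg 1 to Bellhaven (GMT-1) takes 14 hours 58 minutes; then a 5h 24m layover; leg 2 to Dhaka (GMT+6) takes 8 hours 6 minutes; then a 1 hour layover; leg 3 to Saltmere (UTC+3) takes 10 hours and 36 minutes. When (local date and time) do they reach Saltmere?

5:04 PM on August 26

Convert departure to UTC: 12:30 PM + 9:30 = 10:00 PM UTC on Aug 24.
Add 14 hours and 58 minutes leg 1 → 12:58 PM UTC (Aug 25).
Add 5 hours and 24 minutes layover in Bellhaven → 6:22 PM UTC.
Add 8 hours and 6 minutes leg 2 → 2:28 AM UTC (Aug 26).
Add 1 hour layover in Dhaka → 3:28 AM UTC.
Add 10 hours and 36 minutes leg 3 → 2:04 PM UTC.
Saltmere is UTC+3:00, so local arrival = 2:04 PM + 3:00 = 5:04 PM on Aug 26.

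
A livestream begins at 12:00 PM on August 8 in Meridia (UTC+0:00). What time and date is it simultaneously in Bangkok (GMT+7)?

Bangkok is 7:00 ahead of Meridia.
Shift by the zone difference: 12:00 PM + 7:00 = 7:00 PM on Aug 8 in Bangkok.

7:00 PM on Aug 8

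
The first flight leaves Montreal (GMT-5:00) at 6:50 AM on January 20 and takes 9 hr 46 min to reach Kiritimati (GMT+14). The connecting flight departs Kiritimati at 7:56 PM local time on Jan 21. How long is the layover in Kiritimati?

8 hours 20 minutes

Convert departure to UTC: 6:50 AM + 5:00 = 11:50 AM UTC on Jan 20.
Add 9 hours 46 minutes flight time → 9:36 PM UTC.
Kiritimati is UTC+14:00, so local arrival = 9:36 PM + 14:00 = 11:36 AM on Jan 21.
Layover = 7:56 PM − 11:36 AM = 8 hours 20 minutes.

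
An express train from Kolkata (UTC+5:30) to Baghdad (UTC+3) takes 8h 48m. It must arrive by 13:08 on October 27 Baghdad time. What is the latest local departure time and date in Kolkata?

06:50 on Oct 27

Target arrival in UTC: 13:08 − 3:00 = 10:08 on Oct 27.
Subtract 8 hours 48 minutes → departure 01:20 UTC on Oct 27.
Kolkata is UTC+5:30: 01:20 + 5:30 = 06:50 on Oct 27.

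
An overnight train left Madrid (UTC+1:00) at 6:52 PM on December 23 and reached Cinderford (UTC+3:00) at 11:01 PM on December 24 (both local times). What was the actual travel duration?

26 hours 9 minutes

Departure in UTC: 6:52 PM − 1:00 = 5:52 PM on Dec 23.
Arrival in UTC: 11:01 PM − 3:00 = 8:01 PM on Dec 24.
Elapsed = 8:01 PM − 5:52 PM (+1 day) = 26 hours 9 minutes.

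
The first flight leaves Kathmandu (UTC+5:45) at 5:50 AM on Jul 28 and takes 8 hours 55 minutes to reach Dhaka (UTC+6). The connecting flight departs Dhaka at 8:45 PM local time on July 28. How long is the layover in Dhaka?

5 hours 45 minutes

Convert departure to UTC: 5:50 AM − 5:45 = 12:05 AM UTC on Jul 28.
Add 8 hours 55 minutes flight time → 9:00 AM UTC.
Dhaka is UTC+6:00, so local arrival = 9:00 AM + 6:00 = 3:00 PM on Jul 28.
Layover = 8:45 PM − 3:00 PM = 5 hours 45 minutes.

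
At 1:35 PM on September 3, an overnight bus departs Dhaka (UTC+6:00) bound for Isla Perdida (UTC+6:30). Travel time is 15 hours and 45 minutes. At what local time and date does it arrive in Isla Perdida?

5:50 AM on Sep 4

Isla Perdida is 0:30 ahead of Dhaka.
After 15 hours and 45 minutes it is 5:20 AM (Sep 4) in Dhaka.
Shift by the zone difference: 5:20 AM + 0:30 = 5:50 AM on Sep 4 in Isla Perdida.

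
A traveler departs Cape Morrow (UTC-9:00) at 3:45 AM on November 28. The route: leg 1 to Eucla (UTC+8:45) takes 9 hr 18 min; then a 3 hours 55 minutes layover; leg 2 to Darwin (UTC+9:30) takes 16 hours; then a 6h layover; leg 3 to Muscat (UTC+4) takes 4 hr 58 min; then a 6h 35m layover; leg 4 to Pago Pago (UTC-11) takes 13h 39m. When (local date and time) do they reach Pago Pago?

Convert departure to UTC: 3:45 AM + 9:00 = 12:45 PM UTC on Nov 28.
Add 9 hours and 18 minutes leg 1 → 10:03 PM UTC.
Add 3 hours 55 minutes layover in Eucla → 1:58 AM UTC (Nov 29).
Add 16 hours leg 2 → 5:58 PM UTC.
Add 6 hours layover in Darwin → 11:58 PM UTC.
Add 4 hours and 58 minutes leg 3 → 4:56 AM UTC (Nov 30).
Add 6 hours and 35 minutes layover in Muscat → 11:31 AM UTC.
Add 13 hours and 39 minutes leg 4 → 1:10 AM UTC (Dec 1).
Pago Pago is UTC−11:00, so local arrival = 1:10 AM − 11:00 = 2:10 PM on Nov 30.

2:10 PM on Nov 30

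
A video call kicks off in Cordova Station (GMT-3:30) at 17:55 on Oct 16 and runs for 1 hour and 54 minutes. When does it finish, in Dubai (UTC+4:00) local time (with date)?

03:19 on October 17

Dubai is 7:30 ahead of Cordova Station.
After 1 hour and 54 minutes it is 19:49 in Cordova Station.
Shift by the zone difference: 19:49 + 7:30 = 03:19 on Oct 17 in Dubai.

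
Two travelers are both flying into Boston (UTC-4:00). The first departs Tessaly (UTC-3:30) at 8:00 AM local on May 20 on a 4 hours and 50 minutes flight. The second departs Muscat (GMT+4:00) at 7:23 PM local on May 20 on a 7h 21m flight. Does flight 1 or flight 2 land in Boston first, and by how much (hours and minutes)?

the first, by 6 hours 24 minutes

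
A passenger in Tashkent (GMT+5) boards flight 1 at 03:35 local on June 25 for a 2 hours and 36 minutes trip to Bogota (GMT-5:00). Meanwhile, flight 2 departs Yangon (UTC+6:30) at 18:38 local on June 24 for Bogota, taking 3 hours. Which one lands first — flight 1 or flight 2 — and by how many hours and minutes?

the second, by 10 hours 3 minutes

Flight 1 in UTC: 03:35 − 5:00 = 22:35 on Jun 24.
+2 hours 36 minutes → arrive 01:11 UTC on Jun 25.
Flight 2 in UTC: 18:38 − 6:30 = 12:08 on Jun 24.
+3 hours → arrive 15:08 UTC on Jun 24.
Flight 2 lands earlier by 10 hours 3 minutes.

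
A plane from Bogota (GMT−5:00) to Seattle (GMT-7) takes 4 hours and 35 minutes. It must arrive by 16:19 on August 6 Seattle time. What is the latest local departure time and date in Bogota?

13:44 on August 6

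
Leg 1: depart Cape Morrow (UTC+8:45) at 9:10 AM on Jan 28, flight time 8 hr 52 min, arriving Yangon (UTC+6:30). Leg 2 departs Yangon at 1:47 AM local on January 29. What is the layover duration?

10 hours

Convert departure to UTC: 9:10 AM − 8:45 = 12:25 AM UTC on Jan 28.
Add 8 hours 52 minutes flight time → 9:17 AM UTC.
Yangon is UTC+6:30, so local arrival = 9:17 AM + 6:30 = 3:47 PM on Jan 28.
Layover = 1:47 AM − 3:47 PM (+1 day) = 10 hours.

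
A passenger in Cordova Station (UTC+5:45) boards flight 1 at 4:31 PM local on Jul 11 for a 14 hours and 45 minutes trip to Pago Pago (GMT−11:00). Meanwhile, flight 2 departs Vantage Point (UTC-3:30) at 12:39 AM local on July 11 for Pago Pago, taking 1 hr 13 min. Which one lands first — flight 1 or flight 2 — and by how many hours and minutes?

Flight 1 in UTC: 4:31 PM − 5:45 = 10:46 AM on Jul 11.
+14 hours 45 minutes → arrive 1:31 AM UTC on Jul 12.
Flight 2 in UTC: 12:39 AM + 3:30 = 4:09 AM on Jul 11.
+1 hour 13 minutes → arrive 5:22 AM UTC on Jul 11.
Flight 2 lands earlier by 20 hours 9 minutes.

the second, by 20 hours 9 minutes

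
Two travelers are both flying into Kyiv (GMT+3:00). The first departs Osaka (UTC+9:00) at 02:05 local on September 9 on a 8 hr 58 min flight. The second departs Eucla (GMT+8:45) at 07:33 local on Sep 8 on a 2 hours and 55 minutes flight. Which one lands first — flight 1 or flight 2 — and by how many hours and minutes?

the second, by 24 hours 20 minutes

Flight 1 in UTC: 02:05 − 9:00 = 17:05 on Sep 8.
+8 hours 58 minutes → arrive 02:03 UTC on Sep 9.
Flight 2 in UTC: 07:33 − 8:45 = 22:48 on Sep 7.
+2 hours and 55 minutes → arrive 01:43 UTC on Sep 8.
Flight 2 lands earlier by 24 hours 20 minutes.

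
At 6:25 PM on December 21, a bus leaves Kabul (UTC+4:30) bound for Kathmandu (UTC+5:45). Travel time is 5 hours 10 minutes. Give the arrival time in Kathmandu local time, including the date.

12:50 AM on December 22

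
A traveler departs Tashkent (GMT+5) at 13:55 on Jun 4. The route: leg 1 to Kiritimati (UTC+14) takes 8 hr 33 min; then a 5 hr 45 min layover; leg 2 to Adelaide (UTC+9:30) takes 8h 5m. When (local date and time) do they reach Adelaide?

Convert departure to UTC: 13:55 − 5:00 = 08:55 UTC on Jun 4.
Add 8 hours and 33 minutes leg 1 → 17:28 UTC.
Add 5 hours 45 minutes layover in Kiritimati → 23:13 UTC.
Add 8 hours 5 minutes leg 2 → 07:18 UTC (Jun 5).
Adelaide is UTC+9:30, so local arrival = 07:18 + 9:30 = 16:48 on Jun 5.

16:48 on June 5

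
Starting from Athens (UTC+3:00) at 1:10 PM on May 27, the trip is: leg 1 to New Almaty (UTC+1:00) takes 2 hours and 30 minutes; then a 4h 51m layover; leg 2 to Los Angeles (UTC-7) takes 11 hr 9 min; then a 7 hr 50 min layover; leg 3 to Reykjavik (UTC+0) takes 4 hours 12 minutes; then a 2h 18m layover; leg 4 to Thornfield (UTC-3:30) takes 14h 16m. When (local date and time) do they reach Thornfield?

5:46 AM on May 29

Convert departure to UTC: 1:10 PM − 3:00 = 10:10 AM UTC on May 27.
Add 2 hours and 30 minutes leg 1 → 12:40 PM UTC.
Add 4 hours 51 minutes layover in New Almaty → 5:31 PM UTC.
Add 11 hours and 9 minutes leg 2 → 4:40 AM UTC (May 28).
Add 7 hours and 50 minutes layover in Los Angeles → 12:30 PM UTC.
Add 4 hours and 12 minutes leg 3 → 4:42 PM UTC.
Add 2 hours and 18 minutes layover in Reykjavik → 7:00 PM UTC.
Add 14 hours and 16 minutes leg 4 → 9:16 AM UTC (May 29).
Thornfield is UTC−3:30, so local arrival = 9:16 AM − 3:30 = 5:46 AM on May 29.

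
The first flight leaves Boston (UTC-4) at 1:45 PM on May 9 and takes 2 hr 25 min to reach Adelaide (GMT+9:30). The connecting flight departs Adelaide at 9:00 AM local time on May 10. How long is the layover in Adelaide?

Convert departure to UTC: 1:45 PM + 4:00 = 5:45 PM UTC on May 9.
Add 2 hours and 25 minutes flight time → 8:10 PM UTC.
Adelaide is UTC+9:30, so local arrival = 8:10 PM + 9:30 = 5:40 AM on May 10.
Layover = 9:00 AM − 5:40 AM = 3 hours 20 minutes.

3 hours 20 minutes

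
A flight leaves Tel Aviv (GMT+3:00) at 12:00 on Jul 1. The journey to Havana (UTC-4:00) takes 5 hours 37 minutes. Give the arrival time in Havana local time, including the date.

Convert departure to UTC: 12:00 − 3:00 = 09:00 UTC on Jul 1.
Add 5 hours 37 minutes travel time → 14:37 UTC.
Havana is UTC−4:00, so local arrival = 14:37 − 4:00 = 10:37 on Jul 1.

10:37 on July 1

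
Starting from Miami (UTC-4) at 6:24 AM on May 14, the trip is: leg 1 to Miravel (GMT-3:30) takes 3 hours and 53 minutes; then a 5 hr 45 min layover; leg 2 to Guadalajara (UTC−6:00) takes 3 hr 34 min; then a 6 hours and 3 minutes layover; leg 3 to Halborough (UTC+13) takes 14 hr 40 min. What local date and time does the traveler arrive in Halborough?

Convert departure to UTC: 6:24 AM + 4:00 = 10:24 AM UTC on May 14.
Add 3 hours and 53 minutes leg 1 → 2:17 PM UTC.
Add 5 hours 45 minutes layover in Miravel → 8:02 PM UTC.
Add 3 hours 34 minutes leg 2 → 11:36 PM UTC.
Add 6 hours and 3 minutes layover in Guadalajara → 5:39 AM UTC (May 15).
Add 14 hours and 40 minutes leg 3 → 8:19 PM UTC.
Halborough is UTC+13:00, so local arrival = 8:19 PM + 13:00 = 9:19 AM on May 16.

9:19 AM on May 16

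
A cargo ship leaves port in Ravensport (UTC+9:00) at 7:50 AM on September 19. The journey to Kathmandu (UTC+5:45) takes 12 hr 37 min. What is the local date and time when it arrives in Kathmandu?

Kathmandu is 3:15 behind Ravensport.
After 12 hours 37 minutes it is 8:27 PM in Ravensport.
Shift by the zone difference: 8:27 PM − 3:15 = 5:12 PM on Sep 19 in Kathmandu.

5:12 PM on Sep 19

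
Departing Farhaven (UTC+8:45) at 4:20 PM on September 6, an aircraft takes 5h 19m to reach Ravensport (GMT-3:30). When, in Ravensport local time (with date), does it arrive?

9:24 AM on September 6

Convert departure to UTC: 4:20 PM − 8:45 = 7:35 AM UTC on Sep 6.
Add 5 hours 19 minutes travel time → 12:54 PM UTC.
Ravensport is UTC−3:30, so local arrival = 12:54 PM − 3:30 = 9:24 AM on Sep 6.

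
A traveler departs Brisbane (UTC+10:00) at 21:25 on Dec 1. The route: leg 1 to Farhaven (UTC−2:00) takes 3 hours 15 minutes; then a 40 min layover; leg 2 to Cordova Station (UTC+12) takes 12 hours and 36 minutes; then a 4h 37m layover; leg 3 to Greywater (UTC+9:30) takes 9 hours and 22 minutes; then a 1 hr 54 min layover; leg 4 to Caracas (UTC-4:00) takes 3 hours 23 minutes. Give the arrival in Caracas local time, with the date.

Convert departure to UTC: 21:25 − 10:00 = 11:25 UTC on Dec 1.
Add 3 hours and 15 minutes leg 1 → 14:40 UTC.
Add 40 minutes layover in Farhaven → 15:20 UTC.
Add 12 hours 36 minutes leg 2 → 03:56 UTC (Dec 2).
Add 4 hours 37 minutes layover in Cordova Station → 08:33 UTC.
Add 9 hours and 22 minutes leg 3 → 17:55 UTC.
Add 1 hour 54 minutes layover in Greywater → 19:49 UTC.
Add 3 hours and 23 minutes leg 4 → 23:12 UTC.
Caracas is UTC−4:00, so local arrival = 23:12 − 4:00 = 19:12 on Dec 2.

19:12 on December 2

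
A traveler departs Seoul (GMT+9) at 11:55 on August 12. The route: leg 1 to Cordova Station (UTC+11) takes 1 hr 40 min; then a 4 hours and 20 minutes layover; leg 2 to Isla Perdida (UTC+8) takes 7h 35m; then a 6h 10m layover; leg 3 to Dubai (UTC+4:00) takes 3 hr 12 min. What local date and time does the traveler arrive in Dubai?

05:52 on August 13

Convert departure to UTC: 11:55 − 9:00 = 02:55 UTC on Aug 12.
Add 1 hour and 40 minutes leg 1 → 04:35 UTC.
Add 4 hours and 20 minutes layover in Cordova Station → 08:55 UTC.
Add 7 hours and 35 minutes leg 2 → 16:30 UTC.
Add 6 hours and 10 minutes layover in Isla Perdida → 22:40 UTC.
Add 3 hours and 12 minutes leg 3 → 01:52 UTC (Aug 13).
Dubai is UTC+4:00, so local arrival = 01:52 + 4:00 = 05:52 on Aug 13.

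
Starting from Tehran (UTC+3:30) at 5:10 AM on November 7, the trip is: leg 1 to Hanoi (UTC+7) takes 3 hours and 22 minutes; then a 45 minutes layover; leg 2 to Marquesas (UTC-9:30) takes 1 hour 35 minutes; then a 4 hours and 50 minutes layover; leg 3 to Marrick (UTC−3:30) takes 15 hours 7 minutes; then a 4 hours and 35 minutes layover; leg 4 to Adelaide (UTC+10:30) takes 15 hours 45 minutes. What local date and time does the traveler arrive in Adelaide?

Convert departure to UTC: 5:10 AM − 3:30 = 1:40 AM UTC on Nov 7.
Add 3 hours 22 minutes leg 1 → 5:02 AM UTC.
Add 45 minutes layover in Hanoi → 5:47 AM UTC.
Add 1 hour 35 minutes leg 2 → 7:22 AM UTC.
Add 4 hours 50 minutes layover in Marquesas → 12:12 PM UTC.
Add 15 hours and 7 minutes leg 3 → 3:19 AM UTC (Nov 8).
Add 4 hours and 35 minutes layover in Marrick → 7:54 AM UTC.
Add 15 hours and 45 minutes leg 4 → 11:39 PM UTC.
Adelaide is UTC+10:30, so local arrival = 11:39 PM + 10:30 = 10:09 AM on Nov 9.

10:09 AM on November 9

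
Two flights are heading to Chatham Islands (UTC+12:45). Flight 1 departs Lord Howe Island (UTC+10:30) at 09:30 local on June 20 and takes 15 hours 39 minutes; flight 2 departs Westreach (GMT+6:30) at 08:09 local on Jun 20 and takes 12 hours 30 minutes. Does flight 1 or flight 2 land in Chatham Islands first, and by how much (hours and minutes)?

Flight 1 in UTC: 09:30 − 10:30 = 23:00 on Jun 19.
+15 hours and 39 minutes → arrive 14:39 UTC on Jun 20.
Flight 2 in UTC: 08:09 − 6:30 = 01:39 on Jun 20.
+12 hours and 30 minutes → arrive 14:09 UTC on Jun 20.
Flight 2 lands earlier by 30 minutes.

the second, by 30 minutes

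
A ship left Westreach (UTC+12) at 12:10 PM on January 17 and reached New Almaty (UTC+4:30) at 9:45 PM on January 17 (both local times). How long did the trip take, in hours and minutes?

Departure in UTC: 12:10 PM − 12:00 = 12:10 AM on Jan 17.
Arrival in UTC: 9:45 PM − 4:30 = 5:15 PM on Jan 17.
Elapsed = 5:15 PM − 12:10 AM = 17 hours 5 minutes.

17 hours 5 minutes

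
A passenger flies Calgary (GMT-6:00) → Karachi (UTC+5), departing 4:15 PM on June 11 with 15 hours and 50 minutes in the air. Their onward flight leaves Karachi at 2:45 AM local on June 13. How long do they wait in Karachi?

Convert departure to UTC: 4:15 PM + 6:00 = 10:15 PM UTC on Jun 11.
Add 15 hours and 50 minutes flight time → 2:05 PM UTC (Jun 12).
Karachi is UTC+5:00, so local arrival = 2:05 PM + 5:00 = 7:05 PM on Jun 12.
Layover = 2:45 AM − 7:05 PM (+1 day) = 7 hours 40 minutes.

7 hours 40 minutes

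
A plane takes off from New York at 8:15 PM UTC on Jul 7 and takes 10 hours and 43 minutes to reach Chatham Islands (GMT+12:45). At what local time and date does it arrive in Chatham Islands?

Departure is given in UTC: 8:15 PM on Jul 7.
Add 10 hours 43 minutes → 6:58 AM UTC (Jul 8).
Chatham Islands is UTC+12:45: 6:58 AM + 12:45 = 7:43 PM on Jul 8.

7:43 PM on July 8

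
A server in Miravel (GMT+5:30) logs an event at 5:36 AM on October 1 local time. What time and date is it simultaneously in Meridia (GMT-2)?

Meridia is 7:30 behind Miravel.
Shift by the zone difference: 5:36 AM − 7:30 = 10:06 PM on Sep 30 in Meridia.

10:06 PM on September 30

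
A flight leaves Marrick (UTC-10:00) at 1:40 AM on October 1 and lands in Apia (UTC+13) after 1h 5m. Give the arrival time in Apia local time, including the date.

1:45 AM on October 2

Convert departure to UTC: 1:40 AM + 10:00 = 11:40 AM UTC on Oct 1.
Add 1 hour and 5 minutes travel time → 12:45 PM UTC.
Apia is UTC+13:00, so local arrival = 12:45 PM + 13:00 = 1:45 AM on Oct 2.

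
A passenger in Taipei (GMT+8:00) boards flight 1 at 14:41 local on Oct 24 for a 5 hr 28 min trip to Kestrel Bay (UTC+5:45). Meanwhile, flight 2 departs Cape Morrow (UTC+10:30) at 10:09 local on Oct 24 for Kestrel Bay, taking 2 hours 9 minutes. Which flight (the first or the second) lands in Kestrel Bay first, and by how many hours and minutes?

the second, by 10 hours 21 minutes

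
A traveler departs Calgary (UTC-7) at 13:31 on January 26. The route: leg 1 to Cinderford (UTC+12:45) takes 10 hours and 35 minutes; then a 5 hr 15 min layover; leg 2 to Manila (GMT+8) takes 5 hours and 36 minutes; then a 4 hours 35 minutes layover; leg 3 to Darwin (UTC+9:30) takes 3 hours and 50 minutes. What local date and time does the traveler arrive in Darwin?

11:52 on January 28

Convert departure to UTC: 13:31 + 7:00 = 20:31 UTC on Jan 26.
Add 10 hours and 35 minutes leg 1 → 07:06 UTC (Jan 27).
Add 5 hours 15 minutes layover in Cinderford → 12:21 UTC.
Add 5 hours and 36 minutes leg 2 → 17:57 UTC.
Add 4 hours and 35 minutes layover in Manila → 22:32 UTC.
Add 3 hours and 50 minutes leg 3 → 02:22 UTC (Jan 28).
Darwin is UTC+9:30, so local arrival = 02:22 + 9:30 = 11:52 on Jan 28.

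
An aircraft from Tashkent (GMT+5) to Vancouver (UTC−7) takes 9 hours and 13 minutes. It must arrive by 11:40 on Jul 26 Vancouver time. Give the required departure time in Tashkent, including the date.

Target arrival in UTC: 11:40 + 7:00 = 18:40 on Jul 26.
Subtract 9 hours and 13 minutes → departure 09:27 UTC on Jul 26.
Tashkent is UTC+5:00: 09:27 + 5:00 = 14:27 on Jul 26.

14:27 on July 26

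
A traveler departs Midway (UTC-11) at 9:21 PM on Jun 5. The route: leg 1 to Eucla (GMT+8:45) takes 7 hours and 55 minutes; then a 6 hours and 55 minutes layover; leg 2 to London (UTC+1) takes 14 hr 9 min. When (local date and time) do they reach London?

Convert departure to UTC: 9:21 PM + 11:00 = 8:21 AM UTC on Jun 6.
Add 7 hours 55 minutes leg 1 → 4:16 PM UTC.
Add 6 hours 55 minutes layover in Eucla → 11:11 PM UTC.
Add 14 hours 9 minutes leg 2 → 1:20 PM UTC (Jun 7).
London is UTC+1:00, so local arrival = 1:20 PM + 1:00 = 2:20 PM on Jun 7.

2:20 PM on June 7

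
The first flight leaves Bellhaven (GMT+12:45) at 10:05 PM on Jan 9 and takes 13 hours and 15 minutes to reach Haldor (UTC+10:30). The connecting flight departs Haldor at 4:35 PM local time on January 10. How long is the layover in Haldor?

Convert departure to UTC: 10:05 PM − 12:45 = 9:20 AM UTC on Jan 9.
Add 13 hours 15 minutes flight time → 10:35 PM UTC.
Haldor is UTC+10:30, so local arrival = 10:35 PM + 10:30 = 9:05 AM on Jan 10.
Layover = 4:35 PM − 9:05 AM = 7 hours 30 minutes.

7 hours 30 minutes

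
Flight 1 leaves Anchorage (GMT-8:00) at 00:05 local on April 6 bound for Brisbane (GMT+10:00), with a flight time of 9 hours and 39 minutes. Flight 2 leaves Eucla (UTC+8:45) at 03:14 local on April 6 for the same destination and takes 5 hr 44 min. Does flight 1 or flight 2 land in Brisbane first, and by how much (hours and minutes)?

the second, by 17 hours 31 minutes

Flight 1 in UTC: 00:05 + 8:00 = 08:05 on Apr 6.
+9 hours 39 minutes → arrive 17:44 UTC on Apr 6.
Flight 2 in UTC: 03:14 − 8:45 = 18:29 on Apr 5.
+5 hours and 44 minutes → arrive 00:13 UTC on Apr 6.
Flight 2 lands earlier by 17 hours 31 minutes.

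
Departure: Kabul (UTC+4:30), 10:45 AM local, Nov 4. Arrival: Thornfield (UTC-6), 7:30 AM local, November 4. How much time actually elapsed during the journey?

7 hours 15 minutes

Departure in UTC: 10:45 AM − 4:30 = 6:15 AM on Nov 4.
Arrival in UTC: 7:30 AM + 6:00 = 1:30 PM on Nov 4.
Elapsed = 1:30 PM − 6:15 AM = 7 hours 15 minutes.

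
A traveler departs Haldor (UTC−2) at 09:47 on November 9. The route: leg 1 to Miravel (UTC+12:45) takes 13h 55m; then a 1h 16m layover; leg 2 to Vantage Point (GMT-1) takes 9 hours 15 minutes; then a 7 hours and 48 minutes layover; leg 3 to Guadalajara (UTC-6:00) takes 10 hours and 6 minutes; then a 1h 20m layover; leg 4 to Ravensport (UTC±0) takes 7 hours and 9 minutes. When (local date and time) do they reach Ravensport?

Convert departure to UTC: 09:47 + 2:00 = 11:47 UTC on Nov 9.
Add 13 hours 55 minutes leg 1 → 01:42 UTC (Nov 10).
Add 1 hour 16 minutes layover in Miravel → 02:58 UTC.
Add 9 hours and 15 minutes leg 2 → 12:13 UTC.
Add 7 hours 48 minutes layover in Vantage Point → 20:01 UTC.
Add 10 hours 6 minutes leg 3 → 06:07 UTC (Nov 11).
Add 1 hour and 20 minutes layover in Guadalajara → 07:27 UTC.
Add 7 hours 9 minutes leg 4 → 14:36 UTC.
Ravensport is UTC+0, so local arrival is the same: 14:36 on Nov 11.

14:36 on Nov 11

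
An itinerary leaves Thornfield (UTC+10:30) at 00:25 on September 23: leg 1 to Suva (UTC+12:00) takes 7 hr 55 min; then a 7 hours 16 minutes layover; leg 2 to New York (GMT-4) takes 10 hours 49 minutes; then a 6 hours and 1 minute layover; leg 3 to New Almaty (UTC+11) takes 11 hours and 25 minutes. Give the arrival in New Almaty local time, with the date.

20:21 on September 24

Convert departure to UTC: 00:25 − 10:30 = 13:55 UTC on Sep 22.
Add 7 hours 55 minutes leg 1 → 21:50 UTC.
Add 7 hours 16 minutes layover in Suva → 05:06 UTC (Sep 23).
Add 10 hours 49 minutes leg 2 → 15:55 UTC.
Add 6 hours 1 minute layover in New York → 21:56 UTC.
Add 11 hours and 25 minutes leg 3 → 09:21 UTC (Sep 24).
New Almaty is UTC+11:00, so local arrival = 09:21 + 11:00 = 20:21 on Sep 24.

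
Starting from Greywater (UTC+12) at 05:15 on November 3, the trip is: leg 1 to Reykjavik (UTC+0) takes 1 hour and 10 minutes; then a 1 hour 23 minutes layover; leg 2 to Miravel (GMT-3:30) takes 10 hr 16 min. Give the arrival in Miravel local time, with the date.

Convert departure to UTC: 05:15 − 12:00 = 17:15 UTC on Nov 2.
Add 1 hour 10 minutes leg 1 → 18:25 UTC.
Add 1 hour and 23 minutes layover in Reykjavik → 19:48 UTC.
Add 10 hours 16 minutes leg 2 → 06:04 UTC (Nov 3).
Miravel is UTC−3:30, so local arrival = 06:04 − 3:30 = 02:34 on Nov 3.

02:34 on November 3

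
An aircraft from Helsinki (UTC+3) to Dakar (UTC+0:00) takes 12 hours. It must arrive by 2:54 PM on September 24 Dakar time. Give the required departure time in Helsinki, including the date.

5:54 AM on Sep 24

Target arrival is already UTC: 2:54 PM on Sep 24.
Subtract 12 hours → departure 2:54 AM UTC on Sep 24.
Helsinki is UTC+3:00: 2:54 AM + 3:00 = 5:54 AM on Sep 24.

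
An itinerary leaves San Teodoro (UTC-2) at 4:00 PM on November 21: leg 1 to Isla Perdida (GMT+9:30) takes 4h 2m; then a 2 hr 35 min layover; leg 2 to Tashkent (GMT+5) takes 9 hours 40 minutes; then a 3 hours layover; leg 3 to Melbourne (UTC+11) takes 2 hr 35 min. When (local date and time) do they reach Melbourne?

2:52 AM on November 23

Convert departure to UTC: 4:00 PM + 2:00 = 6:00 PM UTC on Nov 21.
Add 4 hours and 2 minutes leg 1 → 10:02 PM UTC.
Add 2 hours 35 minutes layover in Isla Perdida → 12:37 AM UTC (Nov 22).
Add 9 hours and 40 minutes leg 2 → 10:17 AM UTC.
Add 3 hours layover in Tashkent → 1:17 PM UTC.
Add 2 hours 35 minutes leg 3 → 3:52 PM UTC.
Melbourne is UTC+11:00, so local arrival = 3:52 PM + 11:00 = 2:52 AM on Nov 23.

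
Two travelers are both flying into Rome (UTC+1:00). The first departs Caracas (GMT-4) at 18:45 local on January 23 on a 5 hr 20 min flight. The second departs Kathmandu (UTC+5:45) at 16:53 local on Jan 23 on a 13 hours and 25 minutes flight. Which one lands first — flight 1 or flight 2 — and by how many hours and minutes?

Flight 1 in UTC: 18:45 + 4:00 = 22:45 on Jan 23.
+5 hours and 20 minutes → arrive 04:05 UTC on Jan 24.
Flight 2 in UTC: 16:53 − 5:45 = 11:08 on Jan 23.
+13 hours and 25 minutes → arrive 00:33 UTC on Jan 24.
Flight 2 lands earlier by 3 hours 32 minutes.

the second, by 3 hours 32 minutes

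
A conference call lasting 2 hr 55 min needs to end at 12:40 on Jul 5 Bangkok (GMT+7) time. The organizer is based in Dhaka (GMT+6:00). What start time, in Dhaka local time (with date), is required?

08:45 on July 5

Target end time in UTC: 12:40 − 7:00 = 05:40 on Jul 5.
Subtract 2 hours 55 minutes → start 02:45 UTC on Jul 5.
Dhaka is UTC+6:00: 02:45 + 6:00 = 08:45 on Jul 5.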